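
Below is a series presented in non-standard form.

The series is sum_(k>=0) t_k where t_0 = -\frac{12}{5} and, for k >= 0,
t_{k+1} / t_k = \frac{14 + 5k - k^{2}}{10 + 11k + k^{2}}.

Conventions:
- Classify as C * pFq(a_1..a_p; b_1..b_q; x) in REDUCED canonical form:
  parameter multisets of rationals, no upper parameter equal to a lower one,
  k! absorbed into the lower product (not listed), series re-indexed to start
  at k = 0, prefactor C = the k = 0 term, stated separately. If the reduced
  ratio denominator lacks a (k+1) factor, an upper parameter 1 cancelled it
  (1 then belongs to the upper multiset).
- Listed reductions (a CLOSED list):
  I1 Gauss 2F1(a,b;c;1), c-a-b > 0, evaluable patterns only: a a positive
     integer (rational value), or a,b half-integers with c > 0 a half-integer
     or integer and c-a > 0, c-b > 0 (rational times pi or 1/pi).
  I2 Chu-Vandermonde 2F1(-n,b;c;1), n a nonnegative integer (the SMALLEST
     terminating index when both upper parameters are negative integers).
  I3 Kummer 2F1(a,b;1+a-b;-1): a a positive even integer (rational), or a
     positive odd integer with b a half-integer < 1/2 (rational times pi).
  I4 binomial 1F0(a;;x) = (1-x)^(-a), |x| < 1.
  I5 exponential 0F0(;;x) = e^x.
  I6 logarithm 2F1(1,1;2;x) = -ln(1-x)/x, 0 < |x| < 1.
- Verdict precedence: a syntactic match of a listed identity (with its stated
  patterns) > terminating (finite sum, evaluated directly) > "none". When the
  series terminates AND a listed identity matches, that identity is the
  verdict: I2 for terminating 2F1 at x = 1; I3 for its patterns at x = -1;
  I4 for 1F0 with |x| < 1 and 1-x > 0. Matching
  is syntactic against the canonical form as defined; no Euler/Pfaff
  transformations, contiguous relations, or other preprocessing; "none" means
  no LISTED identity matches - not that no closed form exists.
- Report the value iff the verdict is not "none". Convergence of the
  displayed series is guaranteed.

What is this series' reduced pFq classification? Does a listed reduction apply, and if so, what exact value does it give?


Classification (C = -\frac{12}{5}): 2F1 with upper {-7, 2}, lower {10}, argument x = -1. Verdict: Kummer (I3) applies (x = -1; c = 10 equals 1+a-b for upper {-7, 2}: listed pattern). Exact value: -\frac{54}{5}.

First insight: with t_0 = -\frac{12}{5}, the expanded ratio factors over Q; C = -12/5, x = -1, roots give parameters.
Step ratio: r(k) = -1 * (k-7) (k+2) / [(k+10) (k+1)] - poly over poly, x = -1 from leading terms; C = -\frac{12}{5} at k = 0.


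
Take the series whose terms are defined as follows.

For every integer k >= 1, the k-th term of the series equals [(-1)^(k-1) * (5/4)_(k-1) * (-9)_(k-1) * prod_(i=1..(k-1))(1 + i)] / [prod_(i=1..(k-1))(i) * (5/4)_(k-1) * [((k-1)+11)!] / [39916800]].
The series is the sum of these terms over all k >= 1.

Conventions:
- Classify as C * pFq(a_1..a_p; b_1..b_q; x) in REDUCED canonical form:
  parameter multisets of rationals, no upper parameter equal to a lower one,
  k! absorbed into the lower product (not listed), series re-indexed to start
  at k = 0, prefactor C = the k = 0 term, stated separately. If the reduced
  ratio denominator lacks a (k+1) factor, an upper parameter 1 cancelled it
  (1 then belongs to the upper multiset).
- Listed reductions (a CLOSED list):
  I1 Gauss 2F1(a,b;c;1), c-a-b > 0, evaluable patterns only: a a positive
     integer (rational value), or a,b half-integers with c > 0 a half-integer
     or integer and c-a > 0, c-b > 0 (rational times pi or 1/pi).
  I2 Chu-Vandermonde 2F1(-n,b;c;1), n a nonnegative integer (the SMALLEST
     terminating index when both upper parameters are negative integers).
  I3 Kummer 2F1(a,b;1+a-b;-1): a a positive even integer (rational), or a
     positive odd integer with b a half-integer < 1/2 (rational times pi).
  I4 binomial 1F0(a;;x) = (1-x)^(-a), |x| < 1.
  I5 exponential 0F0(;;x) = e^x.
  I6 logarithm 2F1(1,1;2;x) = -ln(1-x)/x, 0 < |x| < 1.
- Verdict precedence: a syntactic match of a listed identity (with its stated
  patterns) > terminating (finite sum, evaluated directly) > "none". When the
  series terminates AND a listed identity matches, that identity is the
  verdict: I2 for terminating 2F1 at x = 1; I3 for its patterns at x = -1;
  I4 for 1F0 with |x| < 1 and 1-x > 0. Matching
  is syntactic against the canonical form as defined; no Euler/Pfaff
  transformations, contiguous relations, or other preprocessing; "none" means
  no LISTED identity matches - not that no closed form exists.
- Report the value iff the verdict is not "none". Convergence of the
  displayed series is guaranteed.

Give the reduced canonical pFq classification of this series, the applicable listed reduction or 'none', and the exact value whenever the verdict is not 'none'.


At argument -1: a 2F1 with upper {-9, 2}, lower {12}, scaled by C = 1. Verdict at x = -1: Kummer (I3) matches (x = -1; c = 12 equals 1+a-b for upper {-9, 2}: listed pattern). Value: 11/2.

The tell: t_0 being 1, the denominator's factorial ratio (prefactor 1) is a lower Pochhammer.
Step ratio: r(k) = (-1) * (k-9) (k+2) / [(k+12) (k+1)] ; factor over Q: parameters, x = (-1), and C = 1.


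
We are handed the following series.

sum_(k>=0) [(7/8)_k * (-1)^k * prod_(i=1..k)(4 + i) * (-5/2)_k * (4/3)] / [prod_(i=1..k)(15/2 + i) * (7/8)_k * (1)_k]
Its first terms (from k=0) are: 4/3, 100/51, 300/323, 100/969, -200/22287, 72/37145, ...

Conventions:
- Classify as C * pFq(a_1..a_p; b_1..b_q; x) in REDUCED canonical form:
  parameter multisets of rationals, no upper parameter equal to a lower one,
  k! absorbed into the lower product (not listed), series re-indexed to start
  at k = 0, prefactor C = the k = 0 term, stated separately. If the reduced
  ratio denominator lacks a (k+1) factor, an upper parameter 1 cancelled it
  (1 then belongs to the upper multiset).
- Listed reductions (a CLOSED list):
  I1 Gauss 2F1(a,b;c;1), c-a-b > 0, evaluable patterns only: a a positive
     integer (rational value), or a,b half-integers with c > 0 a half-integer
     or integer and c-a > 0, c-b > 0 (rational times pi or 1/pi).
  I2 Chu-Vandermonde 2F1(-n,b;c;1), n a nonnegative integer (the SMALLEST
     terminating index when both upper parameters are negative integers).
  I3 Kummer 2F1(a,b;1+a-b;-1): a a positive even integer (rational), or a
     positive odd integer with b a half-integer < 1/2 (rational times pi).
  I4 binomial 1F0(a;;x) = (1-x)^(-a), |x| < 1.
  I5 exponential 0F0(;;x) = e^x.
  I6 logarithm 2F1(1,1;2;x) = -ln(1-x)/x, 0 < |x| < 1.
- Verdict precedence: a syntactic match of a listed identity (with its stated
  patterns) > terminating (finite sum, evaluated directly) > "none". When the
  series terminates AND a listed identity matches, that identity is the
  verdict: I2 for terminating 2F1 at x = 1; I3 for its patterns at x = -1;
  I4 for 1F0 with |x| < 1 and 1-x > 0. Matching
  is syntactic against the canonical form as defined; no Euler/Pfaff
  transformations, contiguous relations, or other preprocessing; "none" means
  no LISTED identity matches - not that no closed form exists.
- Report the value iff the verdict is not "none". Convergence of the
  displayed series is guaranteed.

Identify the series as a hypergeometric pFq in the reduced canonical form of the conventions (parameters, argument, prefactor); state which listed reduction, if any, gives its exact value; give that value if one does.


Prefactor 4/3, argument -1: 2F1 with upper {-5/2, 5} over lower {17/2}. Verdict at x = -1: Kummer (I3) matches (x = -1; c = 17/2 equals 1+a-b for upper {-5/2, 5}: listed pattern). Value: (45045/32768) * pi.

The tell: t_0 being 4/3, (1)_k (prefactor 4/3) is k! itself.
Consecutive-term ratio: r(k) = (-1) * (k-5/2) (k+5) / [(k+17/2) (k+1)] - rational; roots negated = parameters, x = (-1), C = 4/3.


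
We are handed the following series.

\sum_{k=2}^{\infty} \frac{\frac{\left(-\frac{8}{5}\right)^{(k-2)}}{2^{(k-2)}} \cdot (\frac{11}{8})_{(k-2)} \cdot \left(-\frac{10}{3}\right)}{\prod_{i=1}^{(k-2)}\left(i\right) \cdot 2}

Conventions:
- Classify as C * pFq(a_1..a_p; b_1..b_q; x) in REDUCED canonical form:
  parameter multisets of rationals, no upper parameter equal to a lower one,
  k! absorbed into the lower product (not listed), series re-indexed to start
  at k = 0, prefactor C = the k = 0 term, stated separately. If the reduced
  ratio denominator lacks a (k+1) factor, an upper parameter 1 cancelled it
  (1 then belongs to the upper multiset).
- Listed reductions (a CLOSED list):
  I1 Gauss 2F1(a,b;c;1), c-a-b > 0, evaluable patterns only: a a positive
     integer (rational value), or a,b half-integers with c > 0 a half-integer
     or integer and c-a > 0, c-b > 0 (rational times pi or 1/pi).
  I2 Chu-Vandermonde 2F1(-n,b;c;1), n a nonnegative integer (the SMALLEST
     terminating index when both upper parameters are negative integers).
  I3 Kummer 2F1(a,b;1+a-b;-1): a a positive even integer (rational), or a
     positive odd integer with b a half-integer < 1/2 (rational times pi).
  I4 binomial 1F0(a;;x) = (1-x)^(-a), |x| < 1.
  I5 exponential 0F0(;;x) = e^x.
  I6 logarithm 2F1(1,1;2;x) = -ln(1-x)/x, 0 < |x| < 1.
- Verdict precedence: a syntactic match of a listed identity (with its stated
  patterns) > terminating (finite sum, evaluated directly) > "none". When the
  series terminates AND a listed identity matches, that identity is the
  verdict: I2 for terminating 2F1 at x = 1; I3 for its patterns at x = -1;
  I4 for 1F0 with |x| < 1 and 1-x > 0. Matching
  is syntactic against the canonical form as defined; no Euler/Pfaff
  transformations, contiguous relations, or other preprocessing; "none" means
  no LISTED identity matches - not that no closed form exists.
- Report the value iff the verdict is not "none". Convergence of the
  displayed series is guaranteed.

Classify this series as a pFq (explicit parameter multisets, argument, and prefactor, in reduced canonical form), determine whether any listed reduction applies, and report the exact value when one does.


Prefactor -\frac{5}{3}, argument -\frac{4}{5}: 1F0 with upper {\frac{11}{8}} over lower {-}. Verdict: the binomial series (I4) applies (the 1F0 binomial series: exponent -11/8, x = -\frac{4}{5}). Hence: \left(-\frac{5}{3}\right) \cdot \left(\frac{9}{5}\right)^{-\frac{11}{8}}.

The tell: t_0 = -\frac{5}{3} here, and the two k-th powers (C = -5/3, x = -4/5) combine into one argument.
Term ratio: r(k) = -\frac{4}{5} * (k+\frac{11}{8}) / [(k+1)] - rational; roots negated = parameters, x = -\frac{4}{5}, C = -\frac{5}{3}.


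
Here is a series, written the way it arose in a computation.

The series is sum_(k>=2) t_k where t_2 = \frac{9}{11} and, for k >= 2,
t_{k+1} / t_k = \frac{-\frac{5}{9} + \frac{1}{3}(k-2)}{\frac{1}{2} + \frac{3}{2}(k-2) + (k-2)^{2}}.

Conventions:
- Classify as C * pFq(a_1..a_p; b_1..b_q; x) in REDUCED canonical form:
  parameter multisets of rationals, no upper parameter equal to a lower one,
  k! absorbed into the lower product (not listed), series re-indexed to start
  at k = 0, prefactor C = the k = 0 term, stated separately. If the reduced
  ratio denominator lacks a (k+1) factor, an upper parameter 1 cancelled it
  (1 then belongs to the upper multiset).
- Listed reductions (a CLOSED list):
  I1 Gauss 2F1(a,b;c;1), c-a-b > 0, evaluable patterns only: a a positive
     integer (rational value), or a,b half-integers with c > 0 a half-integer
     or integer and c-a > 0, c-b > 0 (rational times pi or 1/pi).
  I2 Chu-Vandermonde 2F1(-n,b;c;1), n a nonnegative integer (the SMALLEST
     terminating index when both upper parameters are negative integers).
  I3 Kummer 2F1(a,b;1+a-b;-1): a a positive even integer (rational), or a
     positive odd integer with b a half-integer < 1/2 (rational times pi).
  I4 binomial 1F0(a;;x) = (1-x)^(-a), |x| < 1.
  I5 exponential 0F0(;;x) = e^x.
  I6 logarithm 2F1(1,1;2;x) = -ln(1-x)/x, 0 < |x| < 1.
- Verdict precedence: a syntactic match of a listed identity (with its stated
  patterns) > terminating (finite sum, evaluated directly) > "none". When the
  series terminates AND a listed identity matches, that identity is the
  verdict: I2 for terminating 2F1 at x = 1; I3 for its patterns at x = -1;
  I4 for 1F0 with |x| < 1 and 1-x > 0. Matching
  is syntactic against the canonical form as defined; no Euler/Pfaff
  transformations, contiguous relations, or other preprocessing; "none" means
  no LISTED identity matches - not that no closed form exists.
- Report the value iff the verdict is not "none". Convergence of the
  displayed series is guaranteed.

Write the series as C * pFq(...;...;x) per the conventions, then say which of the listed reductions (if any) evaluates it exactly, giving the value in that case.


First insight: t_0 being \frac{9}{11}, the expanded ratio factors over Q; C = 9/11, x = 1/3, roots give parameters.
Consecutive-term ratio: r(k) = \frac{1}{3} * (k-\frac{5}{3}) / [(k+\frac{1}{2}) (k+1)] - poly over poly, x = \frac{1}{3} from leading terms; C = \frac{9}{11} at k = 0.

The series (x = \frac{1}{3}) is 1F1: upper {-\frac{5}{3}}, lower {\frac{1}{2}}, prefactor \frac{9}{11}. Verdict: none. A 1F1 with upper {-\frac{5}{3}} fits none of I1-I6 at x = \frac{1}{3}; the sum runs forever.


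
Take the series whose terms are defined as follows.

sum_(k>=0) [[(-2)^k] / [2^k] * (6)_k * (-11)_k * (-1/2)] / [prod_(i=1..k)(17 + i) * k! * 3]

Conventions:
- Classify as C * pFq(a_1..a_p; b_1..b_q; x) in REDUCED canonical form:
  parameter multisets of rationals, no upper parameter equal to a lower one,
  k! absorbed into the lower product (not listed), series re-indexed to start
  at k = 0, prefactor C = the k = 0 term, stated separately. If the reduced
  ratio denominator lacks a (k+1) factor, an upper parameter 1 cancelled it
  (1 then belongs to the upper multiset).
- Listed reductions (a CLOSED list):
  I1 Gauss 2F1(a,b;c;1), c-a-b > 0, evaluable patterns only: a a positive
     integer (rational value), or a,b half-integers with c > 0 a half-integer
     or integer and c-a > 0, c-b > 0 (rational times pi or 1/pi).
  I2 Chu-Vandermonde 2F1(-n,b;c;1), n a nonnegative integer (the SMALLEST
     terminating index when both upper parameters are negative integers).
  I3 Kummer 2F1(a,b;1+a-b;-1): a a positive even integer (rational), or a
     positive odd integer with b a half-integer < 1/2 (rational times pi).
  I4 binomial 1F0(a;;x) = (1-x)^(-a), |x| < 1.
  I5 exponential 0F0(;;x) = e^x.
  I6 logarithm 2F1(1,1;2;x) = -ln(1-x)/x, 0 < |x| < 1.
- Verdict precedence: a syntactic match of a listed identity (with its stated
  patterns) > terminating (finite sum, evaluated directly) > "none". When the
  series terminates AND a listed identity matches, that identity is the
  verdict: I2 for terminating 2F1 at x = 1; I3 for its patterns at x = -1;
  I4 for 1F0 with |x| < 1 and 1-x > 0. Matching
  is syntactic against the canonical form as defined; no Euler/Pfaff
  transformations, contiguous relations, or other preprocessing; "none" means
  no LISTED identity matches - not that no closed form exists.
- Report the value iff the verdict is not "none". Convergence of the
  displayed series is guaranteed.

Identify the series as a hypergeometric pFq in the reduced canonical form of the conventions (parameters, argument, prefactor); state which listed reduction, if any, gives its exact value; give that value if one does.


Canonical form: C = -1/6 times 2F1 with upper {-11, 6}, lower {18}, x = -1. Verdict: Kummer's theorem (I3) applies (x = -1; c = 18 equals 1+a-b for upper {-11, 6}: listed pattern). Exact value: -17/3.

Key observation: with t_0 = -1/6, the two k-th powers (C = -1/6) combine into one argument.
Step ratio: r(k) = (-1) * (k-11) (k+6) / [(k+18) (k+1)] - rational in k. x = (-1); t_0 = -1/6; negate the roots.


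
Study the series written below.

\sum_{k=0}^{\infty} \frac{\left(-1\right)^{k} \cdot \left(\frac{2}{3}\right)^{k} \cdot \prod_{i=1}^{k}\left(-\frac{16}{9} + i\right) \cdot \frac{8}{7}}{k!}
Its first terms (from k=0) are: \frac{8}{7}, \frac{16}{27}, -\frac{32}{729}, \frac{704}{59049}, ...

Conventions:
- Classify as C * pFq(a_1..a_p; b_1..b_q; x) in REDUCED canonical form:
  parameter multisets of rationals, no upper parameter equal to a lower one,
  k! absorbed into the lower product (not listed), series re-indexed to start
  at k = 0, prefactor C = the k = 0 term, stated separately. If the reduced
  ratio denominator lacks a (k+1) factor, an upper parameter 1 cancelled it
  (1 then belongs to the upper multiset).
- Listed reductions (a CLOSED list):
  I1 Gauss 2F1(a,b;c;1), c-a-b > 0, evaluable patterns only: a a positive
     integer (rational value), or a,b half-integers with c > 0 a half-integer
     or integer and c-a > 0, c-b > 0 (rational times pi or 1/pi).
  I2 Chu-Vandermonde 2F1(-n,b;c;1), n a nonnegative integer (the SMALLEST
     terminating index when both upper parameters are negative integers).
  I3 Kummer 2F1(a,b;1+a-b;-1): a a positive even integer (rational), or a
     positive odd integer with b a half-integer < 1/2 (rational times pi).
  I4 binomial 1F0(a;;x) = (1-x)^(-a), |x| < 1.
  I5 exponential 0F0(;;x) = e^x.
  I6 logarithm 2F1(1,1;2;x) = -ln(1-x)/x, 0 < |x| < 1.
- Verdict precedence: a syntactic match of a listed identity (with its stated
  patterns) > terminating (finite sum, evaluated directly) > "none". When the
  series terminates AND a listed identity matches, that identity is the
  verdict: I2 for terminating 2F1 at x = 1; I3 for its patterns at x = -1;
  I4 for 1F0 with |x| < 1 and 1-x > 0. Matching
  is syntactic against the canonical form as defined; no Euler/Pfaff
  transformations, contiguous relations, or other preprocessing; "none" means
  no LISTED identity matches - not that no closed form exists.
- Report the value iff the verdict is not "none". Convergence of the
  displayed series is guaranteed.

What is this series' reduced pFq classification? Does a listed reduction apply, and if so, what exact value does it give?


Reduced: x = -\frac{2}{3}, 1F0, upper = {-\frac{7}{9}}, lower = {-}, C = \frac{8}{7}. Verdict: the binomial series (I4) matches (the 1F0 binomial series: exponent 7/9, x = -\frac{2}{3}). Exact value: \frac{8}{7} \cdot \left(\frac{5}{3}\right)^{\frac{7}{9}}.

Structural cue: with t_0 = \frac{8}{7}, the (-1)^k factor (C = 8/7, x = -2/3) folds into the argument's sign.
Ratio: r(k) = -\frac{2}{3} * (k-\frac{7}{9}) / [(k+1)] - poly over poly, x = -\frac{2}{3} from leading terms; C = \frac{8}{7} at k = 0.


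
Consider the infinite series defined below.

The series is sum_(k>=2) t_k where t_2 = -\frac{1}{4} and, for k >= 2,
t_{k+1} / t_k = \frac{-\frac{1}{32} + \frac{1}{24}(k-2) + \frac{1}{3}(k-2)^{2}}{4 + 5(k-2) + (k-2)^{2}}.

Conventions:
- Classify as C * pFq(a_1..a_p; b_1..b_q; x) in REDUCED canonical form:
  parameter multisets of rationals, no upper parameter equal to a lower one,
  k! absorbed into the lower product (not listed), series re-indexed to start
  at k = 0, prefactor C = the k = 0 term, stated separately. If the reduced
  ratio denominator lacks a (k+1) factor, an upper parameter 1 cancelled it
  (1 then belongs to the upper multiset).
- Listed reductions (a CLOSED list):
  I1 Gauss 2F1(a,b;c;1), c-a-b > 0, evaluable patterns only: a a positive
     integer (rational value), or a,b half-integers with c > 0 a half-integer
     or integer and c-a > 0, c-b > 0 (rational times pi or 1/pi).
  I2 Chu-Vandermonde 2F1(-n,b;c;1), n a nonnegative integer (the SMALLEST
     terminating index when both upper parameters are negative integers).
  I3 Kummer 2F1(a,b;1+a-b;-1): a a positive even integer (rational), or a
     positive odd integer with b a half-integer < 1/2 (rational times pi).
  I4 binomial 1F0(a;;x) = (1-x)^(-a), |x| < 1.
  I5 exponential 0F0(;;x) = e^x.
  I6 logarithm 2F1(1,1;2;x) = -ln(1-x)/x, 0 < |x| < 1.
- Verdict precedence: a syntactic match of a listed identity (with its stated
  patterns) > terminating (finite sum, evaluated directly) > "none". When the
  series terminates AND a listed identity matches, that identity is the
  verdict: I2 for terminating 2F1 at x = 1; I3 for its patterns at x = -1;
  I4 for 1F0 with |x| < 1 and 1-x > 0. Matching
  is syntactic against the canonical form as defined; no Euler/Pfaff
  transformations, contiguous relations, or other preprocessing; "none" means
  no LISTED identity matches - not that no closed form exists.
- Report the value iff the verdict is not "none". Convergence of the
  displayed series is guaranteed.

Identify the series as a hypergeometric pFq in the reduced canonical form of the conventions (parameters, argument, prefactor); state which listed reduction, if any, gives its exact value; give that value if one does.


With C = -\frac{1}{4}: the canonical form is 2F1(-\frac{1}{4}, \frac{3}{8}; 4; \frac{1}{3}). Verdict: none. No listed pattern accepts 2F1(-\frac{1}{4}, \frac{3}{8}; 4; \frac{1}{3}).

Key observation: x = \frac{1}{3} and factor the ratio over Q (C = -1/4): negated roots = parameters.
Ratio: r(k) = \frac{1}{3} * (k-\frac{1}{4}) (k+\frac{3}{8}) / [(k+4) (k+1)] - rational; roots negated = parameters, x = \frac{1}{3}, C = -\frac{1}{4}.


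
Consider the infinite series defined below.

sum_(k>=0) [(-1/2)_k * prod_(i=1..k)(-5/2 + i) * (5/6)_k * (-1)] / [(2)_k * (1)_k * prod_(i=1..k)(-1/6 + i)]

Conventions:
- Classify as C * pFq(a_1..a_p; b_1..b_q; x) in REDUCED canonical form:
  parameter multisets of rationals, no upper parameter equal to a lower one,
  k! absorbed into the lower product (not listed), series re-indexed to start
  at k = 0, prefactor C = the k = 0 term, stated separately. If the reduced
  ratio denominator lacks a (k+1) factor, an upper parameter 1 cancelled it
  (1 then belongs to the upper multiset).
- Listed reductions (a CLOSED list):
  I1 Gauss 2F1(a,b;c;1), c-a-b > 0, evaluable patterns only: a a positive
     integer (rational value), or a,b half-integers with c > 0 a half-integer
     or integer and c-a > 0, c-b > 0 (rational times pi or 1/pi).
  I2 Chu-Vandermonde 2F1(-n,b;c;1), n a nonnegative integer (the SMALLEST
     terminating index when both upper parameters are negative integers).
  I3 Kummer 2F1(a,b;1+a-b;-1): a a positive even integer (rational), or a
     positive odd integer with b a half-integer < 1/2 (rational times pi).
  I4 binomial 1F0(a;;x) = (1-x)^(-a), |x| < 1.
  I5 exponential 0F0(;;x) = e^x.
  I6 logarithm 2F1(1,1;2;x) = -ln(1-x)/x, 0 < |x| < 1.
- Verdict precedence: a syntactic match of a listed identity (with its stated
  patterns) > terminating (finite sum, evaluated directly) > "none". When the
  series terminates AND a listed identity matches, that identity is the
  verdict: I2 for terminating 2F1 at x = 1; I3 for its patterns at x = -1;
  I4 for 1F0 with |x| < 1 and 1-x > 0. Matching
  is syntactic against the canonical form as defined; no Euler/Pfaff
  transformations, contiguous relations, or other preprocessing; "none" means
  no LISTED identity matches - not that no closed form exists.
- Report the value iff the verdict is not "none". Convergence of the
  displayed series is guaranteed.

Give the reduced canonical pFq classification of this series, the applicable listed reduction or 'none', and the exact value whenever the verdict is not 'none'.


This is -1 * 2F1(-3/2, -1/2; 2; 1) in reduced canonical form. Verdict (x = 1): Gauss's theorem I1 (half-integer case) applies (x = 1; upper {-3/2, -1/2} half-integers, c = 2 in the evaluable pattern). Its exact value is (-64/15) / pi.

Key step: from the first term -1: (1)_k (C = -1) is k! itself.
Step ratio: r(k) = 1 * (k-3/2) (k-1/2) / [(k+2) (k+1)] - rational in k. x = 1; t_0 = -1; negate the roots.


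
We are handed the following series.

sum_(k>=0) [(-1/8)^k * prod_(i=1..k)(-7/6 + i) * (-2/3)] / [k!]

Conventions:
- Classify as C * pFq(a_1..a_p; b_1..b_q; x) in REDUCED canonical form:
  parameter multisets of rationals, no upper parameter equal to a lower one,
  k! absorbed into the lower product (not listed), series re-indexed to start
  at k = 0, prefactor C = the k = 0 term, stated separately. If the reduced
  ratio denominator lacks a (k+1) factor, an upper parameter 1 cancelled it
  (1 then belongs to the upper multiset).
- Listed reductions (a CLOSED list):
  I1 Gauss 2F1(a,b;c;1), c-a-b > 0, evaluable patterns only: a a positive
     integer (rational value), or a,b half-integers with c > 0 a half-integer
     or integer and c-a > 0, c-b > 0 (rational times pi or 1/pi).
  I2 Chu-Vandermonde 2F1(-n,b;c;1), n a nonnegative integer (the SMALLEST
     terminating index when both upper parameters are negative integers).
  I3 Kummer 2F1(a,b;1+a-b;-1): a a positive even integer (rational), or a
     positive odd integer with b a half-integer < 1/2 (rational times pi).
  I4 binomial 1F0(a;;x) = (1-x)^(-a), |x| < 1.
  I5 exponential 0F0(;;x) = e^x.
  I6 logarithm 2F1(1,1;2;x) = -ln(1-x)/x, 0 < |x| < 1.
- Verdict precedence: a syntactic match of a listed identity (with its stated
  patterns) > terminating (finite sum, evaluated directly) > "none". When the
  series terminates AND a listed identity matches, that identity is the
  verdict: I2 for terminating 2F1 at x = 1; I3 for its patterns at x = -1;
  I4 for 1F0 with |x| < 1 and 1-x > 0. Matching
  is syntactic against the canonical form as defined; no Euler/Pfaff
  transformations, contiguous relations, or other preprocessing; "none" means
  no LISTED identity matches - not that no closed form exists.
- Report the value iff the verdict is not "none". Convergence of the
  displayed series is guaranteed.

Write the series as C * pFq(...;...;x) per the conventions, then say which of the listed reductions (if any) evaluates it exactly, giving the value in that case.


Reduced: x = -1/8, 1F0, upper = {-1/6}, lower = {-}, C = -2/3. Verdict at x = -1/8: the I4 binomial reduction matches (the 1F0 binomial series: exponent 1/6, x = -1/8). Value: (-2/3) * (9/8)^(1/6).

Key step: x = (-1/8) and the running product (prefactor -2/3) telescopes to a rising factorial.
Step ratio: r(k) = (-1/8) * (k-1/6) / [(k+1)] - rational; roots negated = parameters, x = (-1/8), C = -2/3.


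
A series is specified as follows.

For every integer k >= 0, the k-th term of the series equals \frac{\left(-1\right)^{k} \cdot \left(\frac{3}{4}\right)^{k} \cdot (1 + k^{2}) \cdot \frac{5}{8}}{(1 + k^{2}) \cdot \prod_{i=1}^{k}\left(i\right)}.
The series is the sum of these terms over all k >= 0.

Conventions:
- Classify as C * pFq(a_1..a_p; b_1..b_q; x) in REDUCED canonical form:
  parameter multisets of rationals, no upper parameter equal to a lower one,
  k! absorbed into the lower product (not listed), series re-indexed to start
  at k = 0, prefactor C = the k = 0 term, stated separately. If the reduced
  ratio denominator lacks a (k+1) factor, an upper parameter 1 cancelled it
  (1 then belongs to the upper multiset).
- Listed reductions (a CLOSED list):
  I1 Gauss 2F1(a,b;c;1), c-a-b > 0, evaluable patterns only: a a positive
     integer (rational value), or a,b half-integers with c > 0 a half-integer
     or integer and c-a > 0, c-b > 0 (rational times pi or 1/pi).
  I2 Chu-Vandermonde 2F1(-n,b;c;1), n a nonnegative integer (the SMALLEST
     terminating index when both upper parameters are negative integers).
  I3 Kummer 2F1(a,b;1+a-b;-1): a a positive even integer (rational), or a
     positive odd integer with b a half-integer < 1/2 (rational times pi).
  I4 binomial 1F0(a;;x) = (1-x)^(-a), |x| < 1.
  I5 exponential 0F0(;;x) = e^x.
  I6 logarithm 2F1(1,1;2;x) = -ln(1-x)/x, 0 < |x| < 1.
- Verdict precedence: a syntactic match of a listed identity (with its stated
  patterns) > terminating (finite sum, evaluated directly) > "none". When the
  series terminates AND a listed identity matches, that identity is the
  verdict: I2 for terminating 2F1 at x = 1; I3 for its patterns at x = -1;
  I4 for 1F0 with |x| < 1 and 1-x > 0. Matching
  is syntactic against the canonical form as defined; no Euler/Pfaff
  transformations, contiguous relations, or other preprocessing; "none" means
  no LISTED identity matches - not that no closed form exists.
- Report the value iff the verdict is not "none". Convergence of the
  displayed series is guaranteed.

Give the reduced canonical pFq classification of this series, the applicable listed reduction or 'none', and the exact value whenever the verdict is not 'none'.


The series (x = -\frac{3}{4}) is 0F0: upper {-}, lower {-}, prefactor \frac{5}{8}. Verdict: the I5 exponential reduction applies (the 0F0 exponential series at x = -\frac{3}{4}). Exact value: \frac{5}{8} \cdot e^{-\frac{3}{4}}.

Key step: t_0 being \frac{5}{8}, the product of the first k integers (C = 5/8) is k!.
Term ratio: r(k) = -\frac{3}{4} * 1 / [(k+1)] - poly over poly, x = -\frac{3}{4} from leading terms; C = \frac{5}{8} at k = 0.


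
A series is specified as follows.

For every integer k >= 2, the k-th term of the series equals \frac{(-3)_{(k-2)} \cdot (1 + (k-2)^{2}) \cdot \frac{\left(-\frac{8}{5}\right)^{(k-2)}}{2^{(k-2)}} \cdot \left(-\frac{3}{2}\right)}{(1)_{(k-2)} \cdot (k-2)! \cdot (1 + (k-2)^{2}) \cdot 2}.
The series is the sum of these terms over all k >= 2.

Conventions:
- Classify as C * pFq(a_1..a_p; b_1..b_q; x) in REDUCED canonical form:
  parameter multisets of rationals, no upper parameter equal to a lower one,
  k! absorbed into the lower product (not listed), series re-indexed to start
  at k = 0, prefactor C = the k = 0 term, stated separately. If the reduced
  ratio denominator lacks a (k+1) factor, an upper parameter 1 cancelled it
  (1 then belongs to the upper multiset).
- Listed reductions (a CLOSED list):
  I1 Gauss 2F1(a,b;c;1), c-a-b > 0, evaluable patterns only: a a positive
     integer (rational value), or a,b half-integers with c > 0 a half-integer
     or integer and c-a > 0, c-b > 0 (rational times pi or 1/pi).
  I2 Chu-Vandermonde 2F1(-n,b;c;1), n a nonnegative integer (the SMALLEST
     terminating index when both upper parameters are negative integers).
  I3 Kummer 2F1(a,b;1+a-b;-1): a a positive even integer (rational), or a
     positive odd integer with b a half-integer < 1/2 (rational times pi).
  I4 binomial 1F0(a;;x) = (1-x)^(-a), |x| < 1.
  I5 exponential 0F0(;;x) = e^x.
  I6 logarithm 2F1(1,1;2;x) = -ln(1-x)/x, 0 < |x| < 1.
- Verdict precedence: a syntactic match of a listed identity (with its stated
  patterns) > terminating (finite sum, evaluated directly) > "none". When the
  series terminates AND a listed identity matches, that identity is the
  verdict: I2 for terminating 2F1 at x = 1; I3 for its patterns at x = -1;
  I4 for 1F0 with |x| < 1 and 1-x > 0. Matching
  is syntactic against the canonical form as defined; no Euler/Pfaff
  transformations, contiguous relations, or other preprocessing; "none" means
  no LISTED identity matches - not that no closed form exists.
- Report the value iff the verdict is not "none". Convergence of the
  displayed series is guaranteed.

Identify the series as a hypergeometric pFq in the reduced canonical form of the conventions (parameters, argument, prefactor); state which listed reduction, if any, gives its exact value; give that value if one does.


The series (x = -\frac{4}{5}) is 1F1: upper {-3}, lower {1}, prefactor -\frac{3}{4}. Verdict: terminating - upper parameter -3 makes this a finite sum (last index 3), evaluated exactly. Hence: -\frac{1667}{500}.

Structural cue: with t_0 = -\frac{3}{4}, the two k-th powers (C = -3/4) combine into one argument.
Term ratio: r(k) = -\frac{4}{5} * (k-3) / [(k+1) (k+1)] - rational; roots negated = parameters, x = -\frac{4}{5}, C = -\frac{3}{4}.


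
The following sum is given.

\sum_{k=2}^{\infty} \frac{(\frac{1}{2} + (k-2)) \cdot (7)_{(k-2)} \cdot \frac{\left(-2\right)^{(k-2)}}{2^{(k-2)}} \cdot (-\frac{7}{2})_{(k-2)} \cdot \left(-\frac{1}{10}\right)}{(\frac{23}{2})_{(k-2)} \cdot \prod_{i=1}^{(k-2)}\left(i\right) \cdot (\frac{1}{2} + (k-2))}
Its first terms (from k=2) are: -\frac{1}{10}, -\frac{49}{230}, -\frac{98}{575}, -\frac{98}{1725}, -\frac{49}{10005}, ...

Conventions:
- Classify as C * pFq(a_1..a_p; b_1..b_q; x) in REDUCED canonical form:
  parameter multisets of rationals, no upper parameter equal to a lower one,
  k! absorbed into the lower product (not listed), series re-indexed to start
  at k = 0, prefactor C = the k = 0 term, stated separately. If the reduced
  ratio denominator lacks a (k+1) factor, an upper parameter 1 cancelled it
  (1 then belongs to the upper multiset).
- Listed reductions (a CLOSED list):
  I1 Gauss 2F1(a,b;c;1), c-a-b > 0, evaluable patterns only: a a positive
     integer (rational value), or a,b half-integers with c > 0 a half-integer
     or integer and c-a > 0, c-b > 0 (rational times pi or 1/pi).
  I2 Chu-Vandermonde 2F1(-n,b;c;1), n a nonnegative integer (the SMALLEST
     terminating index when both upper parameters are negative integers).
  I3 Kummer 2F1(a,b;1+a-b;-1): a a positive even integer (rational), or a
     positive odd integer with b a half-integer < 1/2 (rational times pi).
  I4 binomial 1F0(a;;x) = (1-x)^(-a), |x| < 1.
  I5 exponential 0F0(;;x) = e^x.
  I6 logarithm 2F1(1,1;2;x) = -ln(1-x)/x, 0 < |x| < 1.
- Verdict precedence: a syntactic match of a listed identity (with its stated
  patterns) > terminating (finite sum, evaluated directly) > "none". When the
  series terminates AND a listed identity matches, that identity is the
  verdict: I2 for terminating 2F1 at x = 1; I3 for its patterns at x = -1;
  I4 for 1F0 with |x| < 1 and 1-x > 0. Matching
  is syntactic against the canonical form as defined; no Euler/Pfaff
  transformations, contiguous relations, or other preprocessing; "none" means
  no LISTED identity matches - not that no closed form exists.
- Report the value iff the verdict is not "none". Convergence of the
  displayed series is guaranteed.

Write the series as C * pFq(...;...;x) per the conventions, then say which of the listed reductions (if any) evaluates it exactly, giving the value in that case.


Canonical form: C = -\frac{1}{10} times 2F1 with upper {-\frac{7}{2}, 7}, lower {\frac{23}{2}}, x = -1. Verdict: this is Kummer (I3) (x = -1; c = \frac{23}{2} equals 1+a-b for upper {-\frac{7}{2}, 7}: listed pattern). Its exact value is \left(-\frac{2909907}{16777216}\right) \cdot \pi.

Structural cue: t_0 = -\frac{1}{10} here, and the product of the first k integers (C = -1/10, x = -1) is k!.
Step ratio: r(k) = -1 * (k-\frac{7}{2}) (k+7) / [(k+\frac{23}{2}) (k+1)] - rational in k, leading ratio -1; with t_0 = -\frac{1}{10}, classification follows.


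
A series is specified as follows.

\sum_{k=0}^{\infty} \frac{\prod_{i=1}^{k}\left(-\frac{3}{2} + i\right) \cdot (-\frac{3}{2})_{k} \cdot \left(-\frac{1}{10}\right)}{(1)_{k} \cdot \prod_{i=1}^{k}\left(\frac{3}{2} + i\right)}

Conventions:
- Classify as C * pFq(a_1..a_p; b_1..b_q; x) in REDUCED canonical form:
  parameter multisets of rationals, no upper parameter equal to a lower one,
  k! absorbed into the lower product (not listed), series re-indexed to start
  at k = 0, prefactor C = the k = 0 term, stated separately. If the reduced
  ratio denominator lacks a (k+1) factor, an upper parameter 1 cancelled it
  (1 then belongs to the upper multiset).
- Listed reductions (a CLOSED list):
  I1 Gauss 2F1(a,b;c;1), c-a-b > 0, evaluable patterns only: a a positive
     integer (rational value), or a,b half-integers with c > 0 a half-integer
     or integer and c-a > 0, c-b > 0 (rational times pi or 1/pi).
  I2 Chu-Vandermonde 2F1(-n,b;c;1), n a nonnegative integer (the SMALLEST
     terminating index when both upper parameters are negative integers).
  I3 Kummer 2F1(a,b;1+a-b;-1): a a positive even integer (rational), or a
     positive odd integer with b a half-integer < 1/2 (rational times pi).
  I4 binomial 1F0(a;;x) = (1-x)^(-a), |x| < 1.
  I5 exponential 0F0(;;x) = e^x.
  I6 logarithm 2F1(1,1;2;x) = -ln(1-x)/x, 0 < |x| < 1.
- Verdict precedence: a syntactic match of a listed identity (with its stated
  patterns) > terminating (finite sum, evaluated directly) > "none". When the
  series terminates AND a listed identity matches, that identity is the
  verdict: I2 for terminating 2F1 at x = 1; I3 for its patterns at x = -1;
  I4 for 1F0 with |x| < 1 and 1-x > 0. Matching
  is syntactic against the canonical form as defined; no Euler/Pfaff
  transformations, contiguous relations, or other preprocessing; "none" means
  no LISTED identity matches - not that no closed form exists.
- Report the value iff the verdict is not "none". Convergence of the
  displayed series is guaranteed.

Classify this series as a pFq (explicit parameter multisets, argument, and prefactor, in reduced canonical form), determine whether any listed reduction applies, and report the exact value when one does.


Classification (C = -\frac{1}{10}): 2F1 with upper {-\frac{3}{2}, -\frac{1}{2}}, lower {\frac{5}{2}}, argument x = 1. Verdict: the half-integer Gauss pattern (I1) matches (x = 1; upper {-\frac{3}{2}, -\frac{1}{2}} half-integers, c = \frac{5}{2} in the evaluable pattern). Its exact value is \left(-\frac{21}{512}\right) \cdot \pi.

Key step: t_0 = -\frac{1}{10} here, and the running product (prefactor -1/10) telescopes to a rising factorial.
Step ratio: r(k) = 1 * (k-\frac{3}{2}) (k-\frac{1}{2}) / [(k+\frac{5}{2}) (k+1)] - rational in k. x = 1; t_0 = -\frac{1}{10}; negate the roots.


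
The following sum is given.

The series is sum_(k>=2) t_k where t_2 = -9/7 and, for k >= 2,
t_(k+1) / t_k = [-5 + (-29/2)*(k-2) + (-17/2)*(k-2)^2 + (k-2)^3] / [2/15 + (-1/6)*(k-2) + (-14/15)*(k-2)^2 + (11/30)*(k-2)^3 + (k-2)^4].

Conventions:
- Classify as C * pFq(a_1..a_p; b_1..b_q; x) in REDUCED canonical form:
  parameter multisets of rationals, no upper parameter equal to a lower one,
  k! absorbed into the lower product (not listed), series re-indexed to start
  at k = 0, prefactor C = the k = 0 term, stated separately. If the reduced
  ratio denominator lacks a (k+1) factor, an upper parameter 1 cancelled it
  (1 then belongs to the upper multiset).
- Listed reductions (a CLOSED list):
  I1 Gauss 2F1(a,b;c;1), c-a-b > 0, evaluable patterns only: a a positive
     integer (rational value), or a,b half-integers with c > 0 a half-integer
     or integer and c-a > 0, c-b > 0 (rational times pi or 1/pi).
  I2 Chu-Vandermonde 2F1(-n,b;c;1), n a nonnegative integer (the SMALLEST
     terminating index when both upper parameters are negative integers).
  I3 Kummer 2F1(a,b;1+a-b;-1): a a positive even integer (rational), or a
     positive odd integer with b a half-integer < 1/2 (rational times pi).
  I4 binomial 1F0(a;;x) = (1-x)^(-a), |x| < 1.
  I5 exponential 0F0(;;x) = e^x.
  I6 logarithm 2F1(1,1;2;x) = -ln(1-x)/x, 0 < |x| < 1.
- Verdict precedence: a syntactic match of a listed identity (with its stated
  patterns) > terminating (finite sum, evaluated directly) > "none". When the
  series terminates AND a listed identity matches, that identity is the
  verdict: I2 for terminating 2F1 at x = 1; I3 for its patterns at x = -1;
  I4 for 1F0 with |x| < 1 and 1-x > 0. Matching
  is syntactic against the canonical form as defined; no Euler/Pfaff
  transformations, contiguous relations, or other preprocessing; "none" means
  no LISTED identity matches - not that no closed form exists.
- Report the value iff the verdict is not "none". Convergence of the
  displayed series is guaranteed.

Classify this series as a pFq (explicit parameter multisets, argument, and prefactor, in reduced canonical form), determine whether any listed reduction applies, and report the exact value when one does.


Classification (C = -9/7): 2F2 with upper {-10, 1}, lower {-4/5, -1/3}, argument x = 1. Verdict: terminating. (-10)_k vanishes past k = 10, leaving a 11-term sum, computed directly. Value: 229489718691120057/509906349016064.

Key step: t_0 = -9/7 here, and the expanded ratio factors over Q; C = -9/7, x = 1, roots give parameters.
Term ratio: r(k) = 1 * (k-10) (k+1) / [(k-4/5) (k-1/3) (k+1)] - rational in k. x = 1; t_0 = -9/7; negate the roots.


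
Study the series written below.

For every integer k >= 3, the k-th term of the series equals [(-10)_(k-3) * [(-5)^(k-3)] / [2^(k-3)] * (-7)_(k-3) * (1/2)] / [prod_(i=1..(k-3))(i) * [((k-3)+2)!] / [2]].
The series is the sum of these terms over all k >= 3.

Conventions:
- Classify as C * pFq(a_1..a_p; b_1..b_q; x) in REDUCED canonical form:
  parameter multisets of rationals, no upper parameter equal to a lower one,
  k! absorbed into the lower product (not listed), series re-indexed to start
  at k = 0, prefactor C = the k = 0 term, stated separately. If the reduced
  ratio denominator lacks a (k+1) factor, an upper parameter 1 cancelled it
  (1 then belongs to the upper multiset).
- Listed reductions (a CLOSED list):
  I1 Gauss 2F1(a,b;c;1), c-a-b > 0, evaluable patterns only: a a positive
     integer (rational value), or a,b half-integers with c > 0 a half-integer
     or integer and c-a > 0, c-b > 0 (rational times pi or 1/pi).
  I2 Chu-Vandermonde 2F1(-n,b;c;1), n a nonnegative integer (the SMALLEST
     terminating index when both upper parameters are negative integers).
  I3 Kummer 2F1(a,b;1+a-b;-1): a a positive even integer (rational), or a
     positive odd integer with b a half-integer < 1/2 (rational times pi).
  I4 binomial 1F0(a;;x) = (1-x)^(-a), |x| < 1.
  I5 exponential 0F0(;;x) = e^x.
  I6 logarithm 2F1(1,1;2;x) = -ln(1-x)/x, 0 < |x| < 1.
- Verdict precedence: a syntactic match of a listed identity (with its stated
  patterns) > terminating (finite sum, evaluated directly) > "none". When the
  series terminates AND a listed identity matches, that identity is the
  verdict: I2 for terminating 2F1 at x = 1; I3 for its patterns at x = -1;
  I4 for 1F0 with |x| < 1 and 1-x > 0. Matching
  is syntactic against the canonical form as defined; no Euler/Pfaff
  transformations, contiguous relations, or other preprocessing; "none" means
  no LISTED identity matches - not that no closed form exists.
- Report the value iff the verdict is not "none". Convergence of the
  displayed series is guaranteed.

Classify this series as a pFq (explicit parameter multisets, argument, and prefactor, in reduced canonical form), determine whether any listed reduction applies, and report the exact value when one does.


This is 1/2 * 2F1(-10, -7; 3; -5/2) in reduced canonical form. Verdict: terminating - upper parameter -7 makes this a finite sum (last index 7), evaluated exactly. Hence: -123391/768.

First insight: with t_0 = 1/2, the product of the first k integers (prefactor 1/2) is k!.
Term ratio: r(k) = (-5/2) * (k-10) (k-7) / [(k+3) (k+1)] - rational in k. x = (-5/2); t_0 = 1/2; negate the roots.
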